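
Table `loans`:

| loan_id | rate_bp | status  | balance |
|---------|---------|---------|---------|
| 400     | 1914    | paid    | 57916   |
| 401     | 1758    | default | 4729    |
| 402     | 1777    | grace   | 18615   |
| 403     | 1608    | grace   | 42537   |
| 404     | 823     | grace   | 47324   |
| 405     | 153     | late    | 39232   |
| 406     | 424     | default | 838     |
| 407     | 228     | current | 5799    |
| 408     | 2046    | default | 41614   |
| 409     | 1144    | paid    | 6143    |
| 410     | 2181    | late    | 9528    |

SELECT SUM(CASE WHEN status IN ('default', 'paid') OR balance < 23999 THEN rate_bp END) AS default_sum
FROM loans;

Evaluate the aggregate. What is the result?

11472

loan_id=400: ✓ → 1914
loan_id=401: ✓ → 1758
loan_id=402: ✓ → 1777
loan_id=403: ✗
loan_id=404: ✗
loan_id=405: ✗
loan_id=406: ✓ → 424
loan_id=407: ✓ → 228
loan_id=408: ✓ → 2046
loan_id=409: ✓ → 1144
loan_id=410: ✓ → 2181
default_sum = 1914 + 1758 + 1777 + 424 + 228 + 2046 + 1144 + 2181 = 11472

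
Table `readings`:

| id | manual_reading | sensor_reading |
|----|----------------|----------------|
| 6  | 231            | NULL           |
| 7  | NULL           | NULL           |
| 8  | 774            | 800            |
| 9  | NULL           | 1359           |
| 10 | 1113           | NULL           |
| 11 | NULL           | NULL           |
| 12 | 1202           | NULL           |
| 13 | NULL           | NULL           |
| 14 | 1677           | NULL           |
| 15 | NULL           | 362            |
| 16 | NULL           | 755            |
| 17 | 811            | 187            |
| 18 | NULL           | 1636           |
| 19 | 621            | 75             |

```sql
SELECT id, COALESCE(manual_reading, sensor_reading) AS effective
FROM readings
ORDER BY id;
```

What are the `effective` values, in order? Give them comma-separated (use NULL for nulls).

231, NULL, 774, 1359, 1113, NULL, 1202, NULL, 1677, 362, 755, 811, 1636, 621

id=6: manual_reading=231 → 231
id=7: manual_reading=NULL, sensor_reading=NULL (all NULL) → NULL
id=8: manual_reading=774 → 774
id=9: manual_reading=NULL, sensor_reading=1359 → 1359
id=10: manual_reading=1113 → 1113
id=11: manual_reading=NULL, sensor_reading=NULL (all NULL) → NULL
id=12: manual_reading=1202 → 1202
id=13: manual_reading=NULL, sensor_reading=NULL (all NULL) → NULL
id=14: manual_reading=1677 → 1677
id=15: manual_reading=NULL, sensor_reading=362 → 362
id=16: manual_reading=NULL, sensor_reading=755 → 755
id=17: manual_reading=811 → 811
id=18: manual_reading=NULL, sensor_reading=1636 → 1636
id=19: manual_reading=621 → 621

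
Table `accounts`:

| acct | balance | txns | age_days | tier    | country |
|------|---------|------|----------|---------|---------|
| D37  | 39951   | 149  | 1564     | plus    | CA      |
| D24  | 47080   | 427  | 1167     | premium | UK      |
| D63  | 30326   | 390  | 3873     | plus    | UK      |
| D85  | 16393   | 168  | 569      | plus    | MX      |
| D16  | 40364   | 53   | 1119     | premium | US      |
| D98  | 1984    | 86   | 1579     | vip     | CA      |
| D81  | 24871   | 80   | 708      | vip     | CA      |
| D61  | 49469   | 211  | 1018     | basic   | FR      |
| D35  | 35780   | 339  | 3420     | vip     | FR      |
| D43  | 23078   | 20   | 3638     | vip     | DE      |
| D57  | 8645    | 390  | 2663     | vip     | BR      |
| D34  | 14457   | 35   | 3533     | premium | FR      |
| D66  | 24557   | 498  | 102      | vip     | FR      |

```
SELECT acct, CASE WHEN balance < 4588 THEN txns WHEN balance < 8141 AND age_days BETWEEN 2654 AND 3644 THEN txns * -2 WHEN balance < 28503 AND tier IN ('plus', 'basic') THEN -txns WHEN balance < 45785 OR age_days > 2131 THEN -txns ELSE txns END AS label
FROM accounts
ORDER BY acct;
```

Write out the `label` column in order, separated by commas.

-53, 427, -35, -339, -149, -20, -390, 211, -390, -498, -80, -168, 86

acct=D16: balance < 45785 OR age_days > 2131 → -53
acct=D24: ELSE → 427
acct=D34: balance < 45785 OR age_days > 2131 → -35
acct=D35: balance < 45785 OR age_days > 2131 → -339
acct=D37: balance < 45785 OR age_days > 2131 → -149
acct=D43: balance < 45785 OR age_days > 2131 → -20
acct=D57: balance < 45785 OR age_days > 2131 → -390
acct=D61: ELSE → 211
acct=D63: balance < 45785 OR age_days > 2131 → -390
acct=D66: balance < 45785 OR age_days > 2131 → -498
acct=D81: balance < 45785 OR age_days > 2131 → -80
acct=D85: balance < 28503 AND tier IN ('plus', 'basic') → -168
acct=D98: balance < 4588 → 86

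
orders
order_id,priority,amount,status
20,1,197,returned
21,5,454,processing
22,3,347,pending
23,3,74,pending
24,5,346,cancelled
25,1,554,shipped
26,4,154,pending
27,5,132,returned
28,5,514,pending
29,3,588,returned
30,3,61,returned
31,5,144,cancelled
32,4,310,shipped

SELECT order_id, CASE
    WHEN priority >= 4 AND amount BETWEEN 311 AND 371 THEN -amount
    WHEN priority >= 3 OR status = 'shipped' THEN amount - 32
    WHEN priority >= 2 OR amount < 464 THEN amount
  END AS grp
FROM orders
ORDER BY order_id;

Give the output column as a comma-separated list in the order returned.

order_id=20: priority >= 2 OR amount < 464 → 197
order_id=21: priority >= 3 OR status = 'shipped' → 422
order_id=22: priority >= 3 OR status = 'shipped' → 315
order_id=23: priority >= 3 OR status = 'shipped' → 42
order_id=24: priority >= 4 AND amount BETWEEN 311 AND 371 → -346
order_id=25: priority >= 3 OR status = 'shipped' → 522
order_id=26: priority >= 3 OR status = 'shipped' → 122
order_id=27: priority >= 3 OR status = 'shipped' → 100
order_id=28: priority >= 3 OR status = 'shipped' → 482
order_id=29: priority >= 3 OR status = 'shipped' → 556
order_id=30: priority >= 3 OR status = 'shipped' → 29
order_id=31: priority >= 3 OR status = 'shipped' → 112
order_id=32: priority >= 3 OR status = 'shipped' → 278

197, 422, 315, 42, -346, 522, 122, 100, 482, 556, 29, 112, 278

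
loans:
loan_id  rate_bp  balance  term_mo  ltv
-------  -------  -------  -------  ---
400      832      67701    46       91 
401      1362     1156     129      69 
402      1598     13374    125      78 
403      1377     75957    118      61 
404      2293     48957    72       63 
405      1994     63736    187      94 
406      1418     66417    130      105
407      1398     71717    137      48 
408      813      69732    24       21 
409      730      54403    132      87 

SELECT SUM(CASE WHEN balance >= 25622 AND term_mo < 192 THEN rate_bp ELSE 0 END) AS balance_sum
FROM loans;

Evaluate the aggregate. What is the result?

loan_id=400: ✓ → 832
loan_id=401: ✗
loan_id=402: ✗
loan_id=403: ✓ → 1377
loan_id=404: ✓ → 2293
loan_id=405: ✓ → 1994
loan_id=406: ✓ → 1418
loan_id=407: ✓ → 1398
loan_id=408: ✓ → 813
loan_id=409: ✓ → 730
balance_sum = 832 + 1377 + 2293 + 1994 + 1418 + 1398 + 813 + 730 = 10855

10855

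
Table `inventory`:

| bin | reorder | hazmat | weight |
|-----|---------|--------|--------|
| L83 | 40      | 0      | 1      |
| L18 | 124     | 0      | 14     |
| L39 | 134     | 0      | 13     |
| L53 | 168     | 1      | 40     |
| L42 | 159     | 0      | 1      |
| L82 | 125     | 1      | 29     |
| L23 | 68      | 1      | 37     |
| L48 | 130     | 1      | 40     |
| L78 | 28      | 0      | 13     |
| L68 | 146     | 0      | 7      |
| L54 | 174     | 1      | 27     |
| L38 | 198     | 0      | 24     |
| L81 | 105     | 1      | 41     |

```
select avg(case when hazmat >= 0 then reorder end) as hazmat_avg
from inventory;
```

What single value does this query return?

bin=L83: ✓ → 40
bin=L18: ✓ → 124
bin=L39: ✓ → 134
bin=L53: ✓ → 168
bin=L42: ✓ → 159
bin=L82: ✓ → 125
bin=L23: ✓ → 68
bin=L48: ✓ → 130
bin=L78: ✓ → 28
bin=L68: ✓ → 146
bin=L54: ✓ → 174
bin=L38: ✓ → 198
bin=L81: ✓ → 105
hazmat_avg = (40 + 124 + 134 + 168 + 159 + 125 + 68 + 130 + 28 + 146 + 174 + 198 + 105) / 13 = 123

123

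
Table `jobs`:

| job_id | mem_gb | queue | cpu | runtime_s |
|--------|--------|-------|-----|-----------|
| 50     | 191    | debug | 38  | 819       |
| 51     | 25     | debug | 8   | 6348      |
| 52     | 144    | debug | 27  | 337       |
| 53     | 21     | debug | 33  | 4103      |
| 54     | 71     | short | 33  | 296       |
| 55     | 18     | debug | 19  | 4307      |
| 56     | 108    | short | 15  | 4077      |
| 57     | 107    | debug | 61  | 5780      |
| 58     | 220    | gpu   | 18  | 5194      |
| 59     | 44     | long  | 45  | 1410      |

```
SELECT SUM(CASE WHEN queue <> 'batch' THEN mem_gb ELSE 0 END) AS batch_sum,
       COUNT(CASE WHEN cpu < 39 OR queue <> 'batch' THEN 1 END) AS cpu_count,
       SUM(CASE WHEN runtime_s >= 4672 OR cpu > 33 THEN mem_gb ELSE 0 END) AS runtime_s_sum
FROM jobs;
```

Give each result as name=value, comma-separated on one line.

batch_sum=949, cpu_count=10, runtime_s_sum=587

[batch_sum: queue <> 'batch']
job_id=50: ✓ → 191
job_id=51: ✓ → 25
job_id=52: ✓ → 144
job_id=53: ✓ → 21
job_id=54: ✓ → 71
job_id=55: ✓ → 18
job_id=56: ✓ → 108
job_id=57: ✓ → 107
job_id=58: ✓ → 220
job_id=59: ✓ → 44
batch_sum = 191 + 25 + 144 + 21 + 71 + 18 + 108 + 107 + 220 + 44 = 949
—
[cpu_count: cpu < 39 OR queue <> 'batch']
job_id=50: ✓ → 1
job_id=51: ✓ → 1
job_id=52: ✓ → 1
job_id=53: ✓ → 1
job_id=54: ✓ → 1
job_id=55: ✓ → 1
job_id=56: ✓ → 1
job_id=57: ✓ → 1
job_id=58: ✓ → 1
job_id=59: ✓ → 1
cpu_count = COUNT(1, 1, 1, 1, 1, 1, 1, 1, 1, 1) = 10
—
[runtime_s_sum: runtime_s >= 4672 OR cpu > 33]
job_id=50: ✓ → 191
job_id=51: ✓ → 25
job_id=52: ✗
job_id=53: ✗
job_id=54: ✗
job_id=55: ✗
job_id=56: ✗
job_id=57: ✓ → 107
job_id=58: ✓ → 220
job_id=59: ✓ → 44
runtime_s_sum = 191 + 25 + 107 + 220 + 44 = 587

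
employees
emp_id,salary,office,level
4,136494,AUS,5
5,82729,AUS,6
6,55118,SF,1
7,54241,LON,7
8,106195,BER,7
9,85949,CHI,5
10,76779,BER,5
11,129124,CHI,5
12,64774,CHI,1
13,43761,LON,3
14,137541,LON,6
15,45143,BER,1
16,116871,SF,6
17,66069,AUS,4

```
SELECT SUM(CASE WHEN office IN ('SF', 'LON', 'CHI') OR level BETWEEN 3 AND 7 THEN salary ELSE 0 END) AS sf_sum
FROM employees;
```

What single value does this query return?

emp_id=4: ✓ → 136494
emp_id=5: ✓ → 82729
emp_id=6: ✓ → 55118
emp_id=7: ✓ → 54241
emp_id=8: ✓ → 106195
emp_id=9: ✓ → 85949
emp_id=10: ✓ → 76779
emp_id=11: ✓ → 129124
emp_id=12: ✓ → 64774
emp_id=13: ✓ → 43761
emp_id=14: ✓ → 137541
emp_id=15: ✗
emp_id=16: ✓ → 116871
emp_id=17: ✓ → 66069
sf_sum = 136494 + 82729 + 55118 + 54241 + 106195 + 85949 + 76779 + 129124 + 64774 + 43761 + 137541 + 116871 + 66069 = 1155645

1155645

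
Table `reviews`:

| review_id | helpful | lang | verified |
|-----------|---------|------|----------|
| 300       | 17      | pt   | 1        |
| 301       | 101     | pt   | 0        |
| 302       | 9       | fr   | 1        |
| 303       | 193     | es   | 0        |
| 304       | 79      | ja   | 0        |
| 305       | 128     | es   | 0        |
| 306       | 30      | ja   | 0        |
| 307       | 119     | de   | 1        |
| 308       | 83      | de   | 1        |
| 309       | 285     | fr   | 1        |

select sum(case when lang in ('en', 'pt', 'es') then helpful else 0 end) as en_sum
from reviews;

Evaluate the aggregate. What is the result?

review_id=300: ✓ → 17
review_id=301: ✓ → 101
review_id=302: ✗
review_id=303: ✓ → 193
review_id=304: ✗
review_id=305: ✓ → 128
review_id=306: ✗
review_id=307: ✗
review_id=308: ✗
review_id=309: ✗
en_sum = 17 + 101 + 193 + 128 = 439

439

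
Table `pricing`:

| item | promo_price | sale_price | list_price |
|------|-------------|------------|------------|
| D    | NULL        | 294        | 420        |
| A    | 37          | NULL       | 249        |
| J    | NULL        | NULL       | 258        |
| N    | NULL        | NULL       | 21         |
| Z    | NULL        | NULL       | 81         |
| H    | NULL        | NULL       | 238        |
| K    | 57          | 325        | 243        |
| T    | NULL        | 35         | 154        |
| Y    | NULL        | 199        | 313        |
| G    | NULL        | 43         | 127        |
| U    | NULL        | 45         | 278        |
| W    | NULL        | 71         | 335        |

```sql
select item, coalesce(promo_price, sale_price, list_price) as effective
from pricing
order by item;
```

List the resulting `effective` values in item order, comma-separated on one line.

37, 294, 43, 238, 258, 57, 21, 35, 45, 71, 199, 81

item=A: promo_price=37 → 37
item=D: promo_price=NULL, sale_price=294 → 294
item=G: promo_price=NULL, sale_price=43 → 43
item=H: promo_price=NULL, sale_price=NULL, list_price=238 → 238
item=J: promo_price=NULL, sale_price=NULL, list_price=258 → 258
item=K: promo_price=57 → 57
item=N: promo_price=NULL, sale_price=NULL, list_price=21 → 21
item=T: promo_price=NULL, sale_price=35 → 35
item=U: promo_price=NULL, sale_price=45 → 45
item=W: promo_price=NULL, sale_price=71 → 71
item=Y: promo_price=NULL, sale_price=199 → 199
item=Z: promo_price=NULL, sale_price=NULL, list_price=81 → 81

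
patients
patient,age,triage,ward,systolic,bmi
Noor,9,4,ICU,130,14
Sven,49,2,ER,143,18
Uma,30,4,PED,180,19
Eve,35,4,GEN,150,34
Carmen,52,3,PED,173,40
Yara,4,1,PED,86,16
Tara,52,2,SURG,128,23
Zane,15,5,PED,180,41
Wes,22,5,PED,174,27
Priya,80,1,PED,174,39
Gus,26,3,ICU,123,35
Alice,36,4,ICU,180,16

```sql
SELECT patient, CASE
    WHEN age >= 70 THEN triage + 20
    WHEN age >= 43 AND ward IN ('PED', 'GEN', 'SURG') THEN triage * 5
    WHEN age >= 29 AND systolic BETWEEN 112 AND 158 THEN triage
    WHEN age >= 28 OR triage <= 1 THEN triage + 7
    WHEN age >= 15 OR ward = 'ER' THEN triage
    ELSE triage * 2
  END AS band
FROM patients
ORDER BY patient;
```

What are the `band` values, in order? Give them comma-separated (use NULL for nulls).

patient=Alice: age >= 28 OR triage <= 1 → 11
patient=Carmen: age >= 43 AND ward IN ('PED', 'GEN', 'SURG') → 15
patient=Eve: age >= 29 AND systolic BETWEEN 112 AND 158 → 4
patient=Gus: age >= 15 OR ward = 'ER' → 3
patient=Noor: ELSE → 8
patient=Priya: age >= 70 → 21
patient=Sven: age >= 29 AND systolic BETWEEN 112 AND 158 → 2
patient=Tara: age >= 43 AND ward IN ('PED', 'GEN', 'SURG') → 10
patient=Uma: age >= 28 OR triage <= 1 → 11
patient=Wes: age >= 15 OR ward = 'ER' → 5
patient=Yara: age >= 28 OR triage <= 1 → 8
patient=Zane: age >= 15 OR ward = 'ER' → 5

11, 15, 4, 3, 8, 21, 2, 10, 11, 5, 8, 5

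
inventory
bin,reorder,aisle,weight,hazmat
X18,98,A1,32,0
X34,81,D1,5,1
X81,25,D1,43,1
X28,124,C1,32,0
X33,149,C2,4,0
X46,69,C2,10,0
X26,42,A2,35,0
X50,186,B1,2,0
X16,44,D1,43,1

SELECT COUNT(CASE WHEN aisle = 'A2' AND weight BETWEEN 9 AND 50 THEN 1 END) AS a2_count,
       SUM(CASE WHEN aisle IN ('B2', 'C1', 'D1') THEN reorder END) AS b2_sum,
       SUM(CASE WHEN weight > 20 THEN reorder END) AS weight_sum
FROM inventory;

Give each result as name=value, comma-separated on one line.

a2_count=1, b2_sum=274, weight_sum=333

[a2_count: aisle = 'A2' AND weight BETWEEN 9 AND 50]
bin=X18: ✗
bin=X34: ✗
bin=X81: ✗
bin=X28: ✗
bin=X33: ✗
bin=X46: ✗
bin=X26: ✓ → 1
bin=X50: ✗
bin=X16: ✗
a2_count = COUNT(1) = 1
—
[b2_sum: aisle IN ('B2', 'C1', 'D1')]
bin=X18: ✗
bin=X34: ✓ → 81
bin=X81: ✓ → 25
bin=X28: ✓ → 124
bin=X33: ✗
bin=X46: ✗
bin=X26: ✗
bin=X50: ✗
bin=X16: ✓ → 44
b2_sum = 81 + 25 + 124 + 44 = 274
—
[weight_sum: weight > 20]
bin=X18: ✓ → 98
bin=X34: ✗
bin=X81: ✓ → 25
bin=X28: ✓ → 124
bin=X33: ✗
bin=X46: ✗
bin=X26: ✓ → 42
bin=X50: ✗
bin=X16: ✓ → 44
weight_sum = 98 + 25 + 124 + 42 + 44 = 333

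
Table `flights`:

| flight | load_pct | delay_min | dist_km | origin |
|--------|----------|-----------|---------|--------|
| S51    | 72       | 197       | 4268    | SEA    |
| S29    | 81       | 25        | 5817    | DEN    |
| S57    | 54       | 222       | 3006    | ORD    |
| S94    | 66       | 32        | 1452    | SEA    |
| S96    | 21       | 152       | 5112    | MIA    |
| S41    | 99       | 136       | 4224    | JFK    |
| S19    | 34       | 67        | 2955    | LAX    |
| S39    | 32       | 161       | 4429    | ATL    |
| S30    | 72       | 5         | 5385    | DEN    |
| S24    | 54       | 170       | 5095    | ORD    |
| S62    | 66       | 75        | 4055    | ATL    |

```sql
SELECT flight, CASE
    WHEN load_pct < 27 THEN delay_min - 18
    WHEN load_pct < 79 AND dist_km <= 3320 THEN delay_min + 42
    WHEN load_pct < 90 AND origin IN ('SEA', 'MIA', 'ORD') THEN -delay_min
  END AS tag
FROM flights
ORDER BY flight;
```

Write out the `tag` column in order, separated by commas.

flight=S19: load_pct < 79 AND dist_km <= 3320 → 109
flight=S24: load_pct < 90 AND origin IN ('SEA', 'MIA', 'ORD') → -170
flight=S29: (no match → NULL) → NULL
flight=S30: (no match → NULL) → NULL
flight=S39: (no match → NULL) → NULL
flight=S41: (no match → NULL) → NULL
flight=S51: load_pct < 90 AND origin IN ('SEA', 'MIA', 'ORD') → -197
flight=S57: load_pct < 79 AND dist_km <= 3320 → 264
flight=S62: (no match → NULL) → NULL
flight=S94: load_pct < 79 AND dist_km <= 3320 → 74
flight=S96: load_pct < 27 → 134

109, -170, NULL, NULL, NULL, NULL, -197, 264, NULL, 74, 134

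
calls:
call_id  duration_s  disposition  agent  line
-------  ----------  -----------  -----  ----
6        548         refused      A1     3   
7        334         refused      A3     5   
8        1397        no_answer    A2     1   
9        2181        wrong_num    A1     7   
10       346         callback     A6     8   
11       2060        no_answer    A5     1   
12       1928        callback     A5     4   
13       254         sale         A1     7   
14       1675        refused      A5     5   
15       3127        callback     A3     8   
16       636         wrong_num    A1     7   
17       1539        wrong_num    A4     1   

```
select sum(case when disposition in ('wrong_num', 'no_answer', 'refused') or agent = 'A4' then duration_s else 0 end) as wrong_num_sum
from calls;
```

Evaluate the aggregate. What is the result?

10370

call_id=6: ✓ → 548
call_id=7: ✓ → 334
call_id=8: ✓ → 1397
call_id=9: ✓ → 2181
call_id=10: ✗
call_id=11: ✓ → 2060
call_id=12: ✗
call_id=13: ✗
call_id=14: ✓ → 1675
call_id=15: ✗
call_id=16: ✓ → 636
call_id=17: ✓ → 1539
wrong_num_sum = 548 + 334 + 1397 + 2181 + 2060 + 1675 + 636 + 1539 = 10370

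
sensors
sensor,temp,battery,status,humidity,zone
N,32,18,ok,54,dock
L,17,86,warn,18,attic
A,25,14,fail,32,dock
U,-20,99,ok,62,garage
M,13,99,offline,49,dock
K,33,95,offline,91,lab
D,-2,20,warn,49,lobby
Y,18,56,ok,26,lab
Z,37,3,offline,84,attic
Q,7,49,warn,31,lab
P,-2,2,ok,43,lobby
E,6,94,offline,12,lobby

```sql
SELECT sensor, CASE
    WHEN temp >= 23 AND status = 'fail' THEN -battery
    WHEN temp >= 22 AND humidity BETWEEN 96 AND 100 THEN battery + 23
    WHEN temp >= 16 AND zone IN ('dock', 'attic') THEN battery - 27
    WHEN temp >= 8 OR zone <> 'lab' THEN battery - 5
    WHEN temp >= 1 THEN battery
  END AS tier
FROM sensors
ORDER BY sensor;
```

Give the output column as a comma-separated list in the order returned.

sensor=A: temp >= 23 AND status = 'fail' → -14
sensor=D: temp >= 8 OR zone <> 'lab' → 15
sensor=E: temp >= 8 OR zone <> 'lab' → 89
sensor=K: temp >= 8 OR zone <> 'lab' → 90
sensor=L: temp >= 16 AND zone IN ('dock', 'attic') → 59
sensor=M: temp >= 8 OR zone <> 'lab' → 94
sensor=N: temp >= 16 AND zone IN ('dock', 'attic') → -9
sensor=P: temp >= 8 OR zone <> 'lab' → -3
sensor=Q: temp >= 1 → 49
sensor=U: temp >= 8 OR zone <> 'lab' → 94
sensor=Y: temp >= 8 OR zone <> 'lab' → 51
sensor=Z: temp >= 16 AND zone IN ('dock', 'attic') → -24

-14, 15, 89, 90, 59, 94, -9, -3, 49, 94, 51, -24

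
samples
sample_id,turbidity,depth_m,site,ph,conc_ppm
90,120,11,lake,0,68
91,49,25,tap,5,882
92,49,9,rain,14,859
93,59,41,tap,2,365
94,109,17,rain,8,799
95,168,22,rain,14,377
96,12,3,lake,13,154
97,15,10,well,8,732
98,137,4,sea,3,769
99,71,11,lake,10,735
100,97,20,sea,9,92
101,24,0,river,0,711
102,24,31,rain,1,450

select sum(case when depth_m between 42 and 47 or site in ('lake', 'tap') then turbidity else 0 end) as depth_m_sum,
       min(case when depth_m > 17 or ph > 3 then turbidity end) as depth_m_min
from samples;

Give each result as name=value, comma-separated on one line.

[depth_m_sum: depth_m between 42 and 47 or site in ('lake', 'tap')]
sample_id=90: ✓ → 120
sample_id=91: ✓ → 49
sample_id=92: ✗
sample_id=93: ✓ → 59
sample_id=94: ✗
sample_id=95: ✗
sample_id=96: ✓ → 12
sample_id=97: ✗
sample_id=98: ✗
sample_id=99: ✓ → 71
sample_id=100: ✗
sample_id=101: ✗
sample_id=102: ✗
depth_m_sum = 120 + 49 + 59 + 12 + 71 = 311
—
[depth_m_min: depth_m > 17 or ph > 3]
sample_id=90: ✗
sample_id=91: ✓ → 49
sample_id=92: ✓ → 49
sample_id=93: ✓ → 59
sample_id=94: ✓ → 109
sample_id=95: ✓ → 168
sample_id=96: ✓ → 12
sample_id=97: ✓ → 15
sample_id=98: ✗
sample_id=99: ✓ → 71
sample_id=100: ✓ → 97
sample_id=101: ✗
sample_id=102: ✓ → 24
depth_m_min = MIN(49, 49, 59, 109, 168, 12, 15, 71, 97, 24) = 12

depth_m_sum=311, depth_m_min=12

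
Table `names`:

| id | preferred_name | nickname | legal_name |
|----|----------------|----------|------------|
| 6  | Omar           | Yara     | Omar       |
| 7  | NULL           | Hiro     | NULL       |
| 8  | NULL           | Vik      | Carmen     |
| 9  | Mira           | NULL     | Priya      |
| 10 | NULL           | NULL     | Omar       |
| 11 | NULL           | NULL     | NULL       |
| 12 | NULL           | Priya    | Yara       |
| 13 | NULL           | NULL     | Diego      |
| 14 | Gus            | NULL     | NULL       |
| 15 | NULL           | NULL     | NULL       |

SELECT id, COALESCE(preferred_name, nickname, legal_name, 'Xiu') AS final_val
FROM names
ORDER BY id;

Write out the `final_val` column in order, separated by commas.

id=6: preferred_name=Omar → Omar
id=7: preferred_name=NULL, nickname=Hiro → Hiro
id=8: preferred_name=NULL, nickname=Vik → Vik
id=9: preferred_name=Mira → Mira
id=10: preferred_name=NULL, nickname=NULL, legal_name=Omar → Omar
id=11: preferred_name=NULL, nickname=NULL, legal_name=NULL, → literal Xiu → Xiu
id=12: preferred_name=NULL, nickname=Priya → Priya
id=13: preferred_name=NULL, nickname=NULL, legal_name=Diego → Diego
id=14: preferred_name=Gus → Gus
id=15: preferred_name=NULL, nickname=NULL, legal_name=NULL, → literal Xiu → Xiu

Omar, Hiro, Vik, Mira, Omar, Xiu, Priya, Diego, Gus, Xiu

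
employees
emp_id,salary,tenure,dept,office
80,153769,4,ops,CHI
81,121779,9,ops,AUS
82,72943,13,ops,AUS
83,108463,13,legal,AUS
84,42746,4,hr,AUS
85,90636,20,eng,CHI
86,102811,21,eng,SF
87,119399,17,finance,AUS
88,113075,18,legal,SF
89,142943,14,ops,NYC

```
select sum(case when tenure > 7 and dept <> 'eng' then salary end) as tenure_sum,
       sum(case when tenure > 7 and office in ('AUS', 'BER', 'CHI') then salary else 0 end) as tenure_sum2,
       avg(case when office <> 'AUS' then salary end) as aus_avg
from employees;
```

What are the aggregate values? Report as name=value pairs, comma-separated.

tenure_sum=678602, tenure_sum2=513220, aus_avg=120646.8

[tenure_sum: tenure > 7 and dept <> 'eng']
emp_id=80: ✗
emp_id=81: ✓ → 121779
emp_id=82: ✓ → 72943
emp_id=83: ✓ → 108463
emp_id=84: ✗
emp_id=85: ✗
emp_id=86: ✗
emp_id=87: ✓ → 119399
emp_id=88: ✓ → 113075
emp_id=89: ✓ → 142943
tenure_sum = 121779 + 72943 + 108463 + 119399 + 113075 + 142943 = 678602
—
[tenure_sum2: tenure > 7 and office in ('AUS', 'BER', 'CHI')]
emp_id=80: ✗
emp_id=81: ✓ → 121779
emp_id=82: ✓ → 72943
emp_id=83: ✓ → 108463
emp_id=84: ✗
emp_id=85: ✓ → 90636
emp_id=86: ✗
emp_id=87: ✓ → 119399
emp_id=88: ✗
emp_id=89: ✗
tenure_sum2 = 121779 + 72943 + 108463 + 90636 + 119399 = 513220
—
[aus_avg: office <> 'AUS']
emp_id=80: ✓ → 153769
emp_id=81: ✗
emp_id=82: ✗
emp_id=83: ✗
emp_id=84: ✗
emp_id=85: ✓ → 90636
emp_id=86: ✓ → 102811
emp_id=87: ✗
emp_id=88: ✓ → 113075
emp_id=89: ✓ → 142943
aus_avg = (153769 + 90636 + 102811 + 113075 + 142943) / 5 = 120646.8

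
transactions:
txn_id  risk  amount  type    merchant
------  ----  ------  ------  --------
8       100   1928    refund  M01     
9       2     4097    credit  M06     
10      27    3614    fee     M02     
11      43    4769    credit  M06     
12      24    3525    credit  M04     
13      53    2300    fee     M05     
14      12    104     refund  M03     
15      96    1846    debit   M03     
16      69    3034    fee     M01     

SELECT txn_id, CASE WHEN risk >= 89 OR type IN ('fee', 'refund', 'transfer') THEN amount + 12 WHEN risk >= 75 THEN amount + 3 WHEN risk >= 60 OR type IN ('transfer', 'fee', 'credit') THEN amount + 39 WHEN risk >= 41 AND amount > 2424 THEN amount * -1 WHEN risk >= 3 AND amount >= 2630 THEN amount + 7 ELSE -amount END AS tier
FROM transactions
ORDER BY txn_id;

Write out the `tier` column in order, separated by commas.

txn_id=8: risk >= 89 OR type IN ('fee', 'refund', 'transfer') → 1940
txn_id=9: risk >= 60 OR type IN ('transfer', 'fee', 'credit') → 4136
txn_id=10: risk >= 89 OR type IN ('fee', 'refund', 'transfer') → 3626
txn_id=11: risk >= 60 OR type IN ('transfer', 'fee', 'credit') → 4808
txn_id=12: risk >= 60 OR type IN ('transfer', 'fee', 'credit') → 3564
txn_id=13: risk >= 89 OR type IN ('fee', 'refund', 'transfer') → 2312
txn_id=14: risk >= 89 OR type IN ('fee', 'refund', 'transfer') → 116
txn_id=15: risk >= 89 OR type IN ('fee', 'refund', 'transfer') → 1858
txn_id=16: risk >= 89 OR type IN ('fee', 'refund', 'transfer') → 3046

1940, 4136, 3626, 4808, 3564, 2312, 116, 1858, 3046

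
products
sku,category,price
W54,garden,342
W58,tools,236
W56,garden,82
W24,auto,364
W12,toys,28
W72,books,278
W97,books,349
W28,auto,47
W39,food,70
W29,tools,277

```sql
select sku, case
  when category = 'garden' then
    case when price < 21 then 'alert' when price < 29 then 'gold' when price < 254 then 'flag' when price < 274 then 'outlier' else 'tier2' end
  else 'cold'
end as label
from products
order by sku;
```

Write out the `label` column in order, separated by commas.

sku=W12: category='toys' → outer ELSE → cold
sku=W24: category='auto' → outer ELSE → cold
sku=W28: category='auto' → outer ELSE → cold
sku=W29: category='tools' → outer ELSE → cold
sku=W39: category='food' → outer ELSE → cold
sku=W54: category='garden' → inner[ELSE] → tier2
sku=W56: category='garden' → inner[price < 254] → flag
sku=W58: category='tools' → outer ELSE → cold
sku=W72: category='books' → outer ELSE → cold
sku=W97: category='books' → outer ELSE → cold

cold, cold, cold, cold, cold, tier2, flag, cold, cold, cold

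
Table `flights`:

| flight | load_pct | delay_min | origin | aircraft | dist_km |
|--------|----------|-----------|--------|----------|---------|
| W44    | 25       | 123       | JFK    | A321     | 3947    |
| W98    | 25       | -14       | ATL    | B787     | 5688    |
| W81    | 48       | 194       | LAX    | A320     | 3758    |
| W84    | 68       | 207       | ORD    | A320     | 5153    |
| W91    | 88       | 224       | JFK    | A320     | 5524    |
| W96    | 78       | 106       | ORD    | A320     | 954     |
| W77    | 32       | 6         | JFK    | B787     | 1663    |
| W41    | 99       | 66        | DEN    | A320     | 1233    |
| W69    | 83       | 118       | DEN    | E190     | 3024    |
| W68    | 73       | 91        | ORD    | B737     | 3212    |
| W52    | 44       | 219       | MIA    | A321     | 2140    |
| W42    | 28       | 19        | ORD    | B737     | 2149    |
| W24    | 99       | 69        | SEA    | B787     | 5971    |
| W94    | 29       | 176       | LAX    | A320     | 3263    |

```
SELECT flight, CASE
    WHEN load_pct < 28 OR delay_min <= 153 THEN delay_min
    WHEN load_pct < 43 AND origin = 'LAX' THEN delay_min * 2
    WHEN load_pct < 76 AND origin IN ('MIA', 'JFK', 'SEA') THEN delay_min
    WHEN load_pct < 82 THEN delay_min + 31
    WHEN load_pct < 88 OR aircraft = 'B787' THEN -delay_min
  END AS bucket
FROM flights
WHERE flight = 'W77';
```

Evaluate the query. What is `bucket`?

flight = W77: load_pct=32, delay_min=6, origin=JFK, aircraft=B787, dist_km=1663.
load_pct < 28 OR delay_min <= 153 → true → 6

6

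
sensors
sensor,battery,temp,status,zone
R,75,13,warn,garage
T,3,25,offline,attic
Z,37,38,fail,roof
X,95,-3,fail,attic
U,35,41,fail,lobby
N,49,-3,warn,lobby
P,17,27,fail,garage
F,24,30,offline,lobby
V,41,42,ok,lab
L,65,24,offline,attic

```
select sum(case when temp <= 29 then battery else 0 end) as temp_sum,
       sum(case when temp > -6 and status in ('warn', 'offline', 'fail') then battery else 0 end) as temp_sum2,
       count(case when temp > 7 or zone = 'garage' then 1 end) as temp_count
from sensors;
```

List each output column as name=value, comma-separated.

[temp_sum: temp <= 29]
sensor=R: ✓ → 75
sensor=T: ✓ → 3
sensor=Z: ✗
sensor=X: ✓ → 95
sensor=U: ✗
sensor=N: ✓ → 49
sensor=P: ✓ → 17
sensor=F: ✗
sensor=V: ✗
sensor=L: ✓ → 65
temp_sum = 75 + 3 + 95 + 49 + 17 + 65 = 304
—
[temp_sum2: temp > -6 and status in ('warn', 'offline', 'fail')]
sensor=R: ✓ → 75
sensor=T: ✓ → 3
sensor=Z: ✓ → 37
sensor=X: ✓ → 95
sensor=U: ✓ → 35
sensor=N: ✓ → 49
sensor=P: ✓ → 17
sensor=F: ✓ → 24
sensor=V: ✗
sensor=L: ✓ → 65
temp_sum2 = 75 + 3 + 37 + 95 + 35 + 49 + 17 + 24 + 65 = 400
—
[temp_count: temp > 7 or zone = 'garage']
sensor=R: ✓ → 1
sensor=T: ✓ → 1
sensor=Z: ✓ → 1
sensor=X: ✗
sensor=U: ✓ → 1
sensor=N: ✗
sensor=P: ✓ → 1
sensor=F: ✓ → 1
sensor=V: ✓ → 1
sensor=L: ✓ → 1
temp_count = COUNT(1, 1, 1, 1, 1, 1, 1, 1) = 8

temp_sum=304, temp_sum2=400, temp_count=8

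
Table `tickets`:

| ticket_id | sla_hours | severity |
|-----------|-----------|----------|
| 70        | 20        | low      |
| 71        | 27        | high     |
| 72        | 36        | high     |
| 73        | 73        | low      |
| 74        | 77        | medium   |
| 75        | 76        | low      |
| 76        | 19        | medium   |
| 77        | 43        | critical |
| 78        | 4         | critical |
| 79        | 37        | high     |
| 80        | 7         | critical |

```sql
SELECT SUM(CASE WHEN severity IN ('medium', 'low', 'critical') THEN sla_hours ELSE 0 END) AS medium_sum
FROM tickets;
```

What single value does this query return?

319

ticket_id=70: ✓ → 20
ticket_id=71: ✗
ticket_id=72: ✗
ticket_id=73: ✓ → 73
ticket_id=74: ✓ → 77
ticket_id=75: ✓ → 76
ticket_id=76: ✓ → 19
ticket_id=77: ✓ → 43
ticket_id=78: ✓ → 4
ticket_id=79: ✗
ticket_id=80: ✓ → 7
medium_sum = 20 + 73 + 77 + 76 + 19 + 43 + 4 + 7 = 319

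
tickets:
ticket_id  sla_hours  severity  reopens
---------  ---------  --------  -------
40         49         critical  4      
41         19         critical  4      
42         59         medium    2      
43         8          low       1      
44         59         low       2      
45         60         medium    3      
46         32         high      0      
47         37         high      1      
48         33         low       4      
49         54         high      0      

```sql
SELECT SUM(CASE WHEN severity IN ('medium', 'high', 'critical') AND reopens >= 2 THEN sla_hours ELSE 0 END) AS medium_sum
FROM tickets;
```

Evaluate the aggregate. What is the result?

187

ticket_id=40: ✓ → 49
ticket_id=41: ✓ → 19
ticket_id=42: ✓ → 59
ticket_id=43: ✗
ticket_id=44: ✗
ticket_id=45: ✓ → 60
ticket_id=46: ✗
ticket_id=47: ✗
ticket_id=48: ✗
ticket_id=49: ✗
medium_sum = 49 + 19 + 59 + 60 = 187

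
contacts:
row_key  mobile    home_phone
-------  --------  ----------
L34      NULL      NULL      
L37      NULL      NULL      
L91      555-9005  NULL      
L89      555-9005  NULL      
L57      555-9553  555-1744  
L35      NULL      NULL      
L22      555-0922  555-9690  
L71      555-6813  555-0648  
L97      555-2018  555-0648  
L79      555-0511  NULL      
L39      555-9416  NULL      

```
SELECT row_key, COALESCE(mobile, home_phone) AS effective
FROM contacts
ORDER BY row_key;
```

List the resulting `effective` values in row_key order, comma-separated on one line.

555-0922, NULL, NULL, NULL, 555-9416, 555-9553, 555-6813, 555-0511, 555-9005, 555-9005, 555-2018

row_key=L22: mobile=555-0922 → 555-0922
row_key=L34: mobile=NULL, home_phone=NULL (all NULL) → NULL
row_key=L35: mobile=NULL, home_phone=NULL (all NULL) → NULL
row_key=L37: mobile=NULL, home_phone=NULL (all NULL) → NULL
row_key=L39: mobile=555-9416 → 555-9416
row_key=L57: mobile=555-9553 → 555-9553
row_key=L71: mobile=555-6813 → 555-6813
row_key=L79: mobile=555-0511 → 555-0511
row_key=L89: mobile=555-9005 → 555-9005
row_key=L91: mobile=555-9005 → 555-9005
row_key=L97: mobile=555-2018 → 555-2018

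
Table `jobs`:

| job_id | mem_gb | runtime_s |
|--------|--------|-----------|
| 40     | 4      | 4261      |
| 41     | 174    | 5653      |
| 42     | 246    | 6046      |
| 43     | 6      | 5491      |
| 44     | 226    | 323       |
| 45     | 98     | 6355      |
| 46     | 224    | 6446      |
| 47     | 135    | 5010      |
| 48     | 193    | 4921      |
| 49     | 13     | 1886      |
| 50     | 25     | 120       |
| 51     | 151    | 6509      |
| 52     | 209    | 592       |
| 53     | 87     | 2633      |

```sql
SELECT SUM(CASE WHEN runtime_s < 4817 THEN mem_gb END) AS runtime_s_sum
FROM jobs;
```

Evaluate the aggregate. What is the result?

job_id=40: ✓ → 4
job_id=41: ✗
job_id=42: ✗
job_id=43: ✗
job_id=44: ✓ → 226
job_id=45: ✗
job_id=46: ✗
job_id=47: ✗
job_id=48: ✗
job_id=49: ✓ → 13
job_id=50: ✓ → 25
job_id=51: ✗
job_id=52: ✓ → 209
job_id=53: ✓ → 87
runtime_s_sum = 4 + 226 + 13 + 25 + 209 + 87 = 564

564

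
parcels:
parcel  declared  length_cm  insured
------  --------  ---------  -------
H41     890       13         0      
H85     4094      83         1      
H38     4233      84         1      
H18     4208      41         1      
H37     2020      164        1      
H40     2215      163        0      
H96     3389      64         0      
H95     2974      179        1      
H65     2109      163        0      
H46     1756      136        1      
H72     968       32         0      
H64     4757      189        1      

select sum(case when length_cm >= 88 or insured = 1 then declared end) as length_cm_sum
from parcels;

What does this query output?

28366

parcel=H41: ✗
parcel=H85: ✓ → 4094
parcel=H38: ✓ → 4233
parcel=H18: ✓ → 4208
parcel=H37: ✓ → 2020
parcel=H40: ✓ → 2215
parcel=H96: ✗
parcel=H95: ✓ → 2974
parcel=H65: ✓ → 2109
parcel=H46: ✓ → 1756
parcel=H72: ✗
parcel=H64: ✓ → 4757
length_cm_sum = 4094 + 4233 + 4208 + 2020 + 2215 + 2974 + 2109 + 1756 + 4757 = 28366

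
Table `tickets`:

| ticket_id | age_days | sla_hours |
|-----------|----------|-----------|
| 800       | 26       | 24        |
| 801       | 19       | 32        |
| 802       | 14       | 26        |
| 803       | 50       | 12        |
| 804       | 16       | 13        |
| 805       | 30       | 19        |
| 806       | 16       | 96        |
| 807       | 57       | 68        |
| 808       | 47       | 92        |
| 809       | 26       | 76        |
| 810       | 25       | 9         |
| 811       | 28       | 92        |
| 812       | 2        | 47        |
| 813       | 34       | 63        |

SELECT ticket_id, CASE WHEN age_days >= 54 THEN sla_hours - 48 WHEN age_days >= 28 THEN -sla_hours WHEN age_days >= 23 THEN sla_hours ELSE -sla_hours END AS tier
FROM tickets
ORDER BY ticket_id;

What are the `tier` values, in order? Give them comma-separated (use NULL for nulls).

24, -32, -26, -12, -13, -19, -96, 20, -92, 76, 9, -92, -47, -63

ticket_id=800: age_days >= 23 → 24
ticket_id=801: ELSE → -32
ticket_id=802: ELSE → -26
ticket_id=803: age_days >= 28 → -12
ticket_id=804: ELSE → -13
ticket_id=805: age_days >= 28 → -19
ticket_id=806: ELSE → -96
ticket_id=807: age_days >= 54 → 20
ticket_id=808: age_days >= 28 → -92
ticket_id=809: age_days >= 23 → 76
ticket_id=810: age_days >= 23 → 9
ticket_id=811: age_days >= 28 → -92
ticket_id=812: ELSE → -47
ticket_id=813: age_days >= 28 → -63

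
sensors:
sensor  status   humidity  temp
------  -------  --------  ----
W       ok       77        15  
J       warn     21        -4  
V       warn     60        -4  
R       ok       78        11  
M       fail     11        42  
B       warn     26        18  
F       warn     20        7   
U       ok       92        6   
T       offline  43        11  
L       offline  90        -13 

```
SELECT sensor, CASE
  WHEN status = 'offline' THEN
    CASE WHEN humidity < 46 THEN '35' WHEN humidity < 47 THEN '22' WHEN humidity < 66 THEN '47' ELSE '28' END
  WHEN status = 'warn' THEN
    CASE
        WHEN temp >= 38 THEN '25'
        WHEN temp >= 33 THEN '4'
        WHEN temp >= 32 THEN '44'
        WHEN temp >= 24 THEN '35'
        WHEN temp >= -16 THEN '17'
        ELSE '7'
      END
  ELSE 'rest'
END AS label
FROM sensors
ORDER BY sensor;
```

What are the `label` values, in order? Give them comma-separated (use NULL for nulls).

sensor=B: status='warn' → inner[temp >= -16] → 17
sensor=F: status='warn' → inner[temp >= -16] → 17
sensor=J: status='warn' → inner[temp >= -16] → 17
sensor=L: status='offline' → inner[ELSE] → 28
sensor=M: status='fail' → outer ELSE → rest
sensor=R: status='ok' → outer ELSE → rest
sensor=T: status='offline' → inner[humidity < 46] → 35
sensor=U: status='ok' → outer ELSE → rest
sensor=V: status='warn' → inner[temp >= -16] → 17
sensor=W: status='ok' → outer ELSE → rest

17, 17, 17, 28, rest, rest, 35, rest, 17, rest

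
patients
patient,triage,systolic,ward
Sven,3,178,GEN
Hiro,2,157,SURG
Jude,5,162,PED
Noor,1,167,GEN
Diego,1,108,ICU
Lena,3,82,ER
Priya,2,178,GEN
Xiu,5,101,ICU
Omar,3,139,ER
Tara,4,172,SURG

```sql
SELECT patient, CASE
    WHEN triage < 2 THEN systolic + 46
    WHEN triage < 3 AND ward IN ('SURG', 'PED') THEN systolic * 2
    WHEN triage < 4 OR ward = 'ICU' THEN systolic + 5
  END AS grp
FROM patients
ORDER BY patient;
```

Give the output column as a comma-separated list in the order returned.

patient=Diego: triage < 2 → 154
patient=Hiro: triage < 3 AND ward IN ('SURG', 'PED') → 314
patient=Jude: (no match → NULL) → NULL
patient=Lena: triage < 4 OR ward = 'ICU' → 87
patient=Noor: triage < 2 → 213
patient=Omar: triage < 4 OR ward = 'ICU' → 144
patient=Priya: triage < 4 OR ward = 'ICU' → 183
patient=Sven: triage < 4 OR ward = 'ICU' → 183
patient=Tara: (no match → NULL) → NULL
patient=Xiu: triage < 4 OR ward = 'ICU' → 106

154, 314, NULL, 87, 213, 144, 183, 183, NULL, 106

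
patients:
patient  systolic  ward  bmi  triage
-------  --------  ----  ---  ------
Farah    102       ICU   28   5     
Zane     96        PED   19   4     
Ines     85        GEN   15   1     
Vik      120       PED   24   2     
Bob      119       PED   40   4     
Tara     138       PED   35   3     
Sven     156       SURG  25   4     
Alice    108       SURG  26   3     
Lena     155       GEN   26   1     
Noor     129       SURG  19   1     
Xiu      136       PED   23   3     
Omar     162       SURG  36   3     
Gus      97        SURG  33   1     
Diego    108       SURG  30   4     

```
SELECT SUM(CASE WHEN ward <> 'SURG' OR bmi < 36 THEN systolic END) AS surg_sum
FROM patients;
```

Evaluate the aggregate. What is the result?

patient=Farah: ✓ → 102
patient=Zane: ✓ → 96
patient=Ines: ✓ → 85
patient=Vik: ✓ → 120
patient=Bob: ✓ → 119
patient=Tara: ✓ → 138
patient=Sven: ✓ → 156
patient=Alice: ✓ → 108
patient=Lena: ✓ → 155
patient=Noor: ✓ → 129
patient=Xiu: ✓ → 136
patient=Omar: ✗
patient=Gus: ✓ → 97
patient=Diego: ✓ → 108
surg_sum = 102 + 96 + 85 + 120 + 119 + 138 + 156 + 108 + 155 + 129 + 136 + 97 + 108 = 1549

1549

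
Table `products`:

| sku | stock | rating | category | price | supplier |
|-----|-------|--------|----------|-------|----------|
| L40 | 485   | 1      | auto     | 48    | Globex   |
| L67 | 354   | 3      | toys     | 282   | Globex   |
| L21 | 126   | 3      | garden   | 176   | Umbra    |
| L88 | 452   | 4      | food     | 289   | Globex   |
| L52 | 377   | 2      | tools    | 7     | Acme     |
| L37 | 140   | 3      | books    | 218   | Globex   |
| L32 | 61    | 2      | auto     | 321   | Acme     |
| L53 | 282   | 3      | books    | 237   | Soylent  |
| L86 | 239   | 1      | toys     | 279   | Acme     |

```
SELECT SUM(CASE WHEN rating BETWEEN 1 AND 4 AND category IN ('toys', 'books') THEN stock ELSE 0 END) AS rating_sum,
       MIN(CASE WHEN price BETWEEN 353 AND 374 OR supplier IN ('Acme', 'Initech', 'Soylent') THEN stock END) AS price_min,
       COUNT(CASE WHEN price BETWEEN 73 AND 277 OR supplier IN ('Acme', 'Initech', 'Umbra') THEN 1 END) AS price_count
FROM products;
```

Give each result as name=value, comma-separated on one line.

[rating_sum: rating BETWEEN 1 AND 4 AND category IN ('toys', 'books')]
sku=L40: ✗
sku=L67: ✓ → 354
sku=L21: ✗
sku=L88: ✗
sku=L52: ✗
sku=L37: ✓ → 140
sku=L32: ✗
sku=L53: ✓ → 282
sku=L86: ✓ → 239
rating_sum = 354 + 140 + 282 + 239 = 1015
—
[price_min: price BETWEEN 353 AND 374 OR supplier IN ('Acme', 'Initech', 'Soylent')]
sku=L40: ✗
sku=L67: ✗
sku=L21: ✗
sku=L88: ✗
sku=L52: ✓ → 377
sku=L37: ✗
sku=L32: ✓ → 61
sku=L53: ✓ → 282
sku=L86: ✓ → 239
price_min = MIN(377, 61, 282, 239) = 61
—
[price_count: price BETWEEN 73 AND 277 OR supplier IN ('Acme', 'Initech', 'Umbra')]
sku=L40: ✗
sku=L67: ✗
sku=L21: ✓ → 1
sku=L88: ✗
sku=L52: ✓ → 1
sku=L37: ✓ → 1
sku=L32: ✓ → 1
sku=L53: ✓ → 1
sku=L86: ✓ → 1
price_count = COUNT(1, 1, 1, 1, 1, 1) = 6

rating_sum=1015, price_min=61, price_count=6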